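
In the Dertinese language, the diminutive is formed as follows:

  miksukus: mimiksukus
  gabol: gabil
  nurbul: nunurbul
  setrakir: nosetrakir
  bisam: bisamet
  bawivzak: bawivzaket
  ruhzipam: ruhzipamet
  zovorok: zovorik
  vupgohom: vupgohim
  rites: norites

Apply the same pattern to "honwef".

nohonwef

bawivzak and zovorok both end in -k yet inflect differently (bawivzaket, zovorik), so the final letter is not what conditions the rule; the last vowel is.
"honwef" has last vowel 'e'. The one such stem in the data (rites → norites) adds the prefix no-, so the same rule applies.
The other patterns: stems whose last vowel is 'u' repeat the first consonant+vowel as a prefix; stems whose last vowel is 'a' add -et; stems whose last vowel is 'o' change the last vowel to 'i'.
So honwef → nohonwef.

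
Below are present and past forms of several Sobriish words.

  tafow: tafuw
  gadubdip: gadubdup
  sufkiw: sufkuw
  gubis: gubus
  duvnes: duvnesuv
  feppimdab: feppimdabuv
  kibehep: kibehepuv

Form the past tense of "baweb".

gubis and duvnes both end in -s yet inflect differently (gubus, duvnesuv), so the final letter is not what conditions the rule; the last vowel is.
"baweb" has last vowel 'e'. The stems whose last vowel is 'e' (duvnes → duvnesuv, kibehep → kibehepuv) add -uv.
The other pattern: stems whose last vowel is 'i' or 'o' change the last vowel to 'u'.
So baweb → bawebuv.

bawebuv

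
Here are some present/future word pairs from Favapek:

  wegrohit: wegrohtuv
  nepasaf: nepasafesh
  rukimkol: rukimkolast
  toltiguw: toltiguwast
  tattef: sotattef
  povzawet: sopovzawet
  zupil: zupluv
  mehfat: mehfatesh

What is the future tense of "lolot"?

rukimkol and zupil both end in -l yet inflect differently (rukimkolast, zupluv), so the final letter is not what conditions the rule; the last vowel is.
"lolot" has last vowel 'o'. The one such stem in the data (rukimkol → rukimkolast) adds -ast, so the same rule applies.
So lolot → lolotast.

lolotast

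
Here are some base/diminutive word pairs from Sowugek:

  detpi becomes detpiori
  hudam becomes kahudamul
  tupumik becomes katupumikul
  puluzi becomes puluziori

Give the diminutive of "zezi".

tupumik and puluzi both have last vowel 'i' yet inflect differently (katupumikul, puluziori), so the last vowel is not what conditions the rule; whether the stem ends in a vowel or a consonant is.
"zezi" ends in a vowel. The stems ending in a vowel (puluzi → puluziori, detpi → detpiori) add -ori.
So zezi → zeziori.

zeziori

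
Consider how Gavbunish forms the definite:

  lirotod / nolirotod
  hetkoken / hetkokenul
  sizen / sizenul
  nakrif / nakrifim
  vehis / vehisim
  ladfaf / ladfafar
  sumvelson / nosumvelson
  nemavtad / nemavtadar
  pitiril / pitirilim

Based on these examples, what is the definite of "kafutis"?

sumvelson and sizen both end in -n yet inflect differently (nosumvelson, sizenul), so the final letter is not what conditions the rule; the last vowel is.
"kafutis" has last vowel 'i'. The stems whose last vowel is 'i' (vehis → vehisim, pitiril → pitirilim, nakrif → nakrifim) add -im.
The other patterns: stems whose last vowel is 'o' add the prefix no-; stems whose last vowel is 'e' add -ul; stems whose last vowel is 'a' add -ar.
So kafutis → kafutisim.

kafutisim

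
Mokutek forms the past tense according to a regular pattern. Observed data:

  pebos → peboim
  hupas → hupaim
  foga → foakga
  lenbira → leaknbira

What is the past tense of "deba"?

deakba

hupas and lenbira both have last vowel 'a' yet inflect differently (hupaim, leaknbira), so the last vowel is not what conditions the rule; the final letter is.
"deba" ends in -a. The stems ending in -a (lenbira → leaknbira, foga → foakga) insert -ak- after the first vowel.
The other pattern: stems ending in -s drop the final letter and add -im.
So deba → deakba.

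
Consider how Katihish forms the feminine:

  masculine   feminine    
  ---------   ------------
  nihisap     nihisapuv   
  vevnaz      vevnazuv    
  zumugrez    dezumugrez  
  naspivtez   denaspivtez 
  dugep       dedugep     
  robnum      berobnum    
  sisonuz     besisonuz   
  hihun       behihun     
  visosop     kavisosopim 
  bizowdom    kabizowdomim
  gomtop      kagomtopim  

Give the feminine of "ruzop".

karuzopim

vevnaz and zumugrez both end in -z yet inflect differently (vevnazuv, dezumugrez), so the final letter is not what conditions the rule; the last vowel is.
"ruzop" has last vowel 'o'. The stems whose last vowel is 'o' (visosop → kavisosopim, bizowdom → kabizowdomim, gomtop → kagomtopim) add ka- … -im around the stem.
The other patterns: stems whose last vowel is 'a' add -uv; stems whose last vowel is 'e' add the prefix de-; stems whose last vowel is 'u' add the prefix be-.
So ruzop → karuzopim.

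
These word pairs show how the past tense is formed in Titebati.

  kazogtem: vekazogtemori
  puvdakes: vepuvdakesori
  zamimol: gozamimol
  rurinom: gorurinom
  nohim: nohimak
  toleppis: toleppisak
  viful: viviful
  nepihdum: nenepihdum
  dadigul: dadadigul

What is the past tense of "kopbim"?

kazogtem and rurinom both end in -m yet inflect differently (vekazogtemori, gorurinom), so the final letter is not what conditions the rule; the last vowel is.
"kopbim" has last vowel 'i'. The stems whose last vowel is 'i' (nohim → nohimak, toleppis → toleppisak) add -ak.
The other patterns: stems whose last vowel is 'e' add ve- … -ori around the stem; stems whose last vowel is 'o' add the prefix go-; stems whose last vowel is 'u' repeat the first consonant+vowel as a prefix.
So kopbim → kopbimak.

kopbimak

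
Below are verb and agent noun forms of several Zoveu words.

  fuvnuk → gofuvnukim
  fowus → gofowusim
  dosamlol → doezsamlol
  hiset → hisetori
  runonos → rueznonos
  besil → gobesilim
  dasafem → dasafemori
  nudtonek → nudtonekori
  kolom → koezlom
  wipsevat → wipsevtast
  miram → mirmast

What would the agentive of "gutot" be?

dasafem and kolom both end in -m yet inflect differently (dasafemori, koezlom), so the final letter is not what conditions the rule; the last vowel is.
"gutot" has last vowel 'o'. The stems whose last vowel is 'o' (runonos → rueznonos, dosamlol → doezsamlol, kolom → koezlom) insert -ez- after the first vowel.
The other patterns: stems whose last vowel is 'e' add -ori; stems whose last vowel is 'a' delete the last vowel and add -ast; stems whose last vowel is 'i' or 'u' add go- … -im around the stem.
So gutot → gueztot.

gueztot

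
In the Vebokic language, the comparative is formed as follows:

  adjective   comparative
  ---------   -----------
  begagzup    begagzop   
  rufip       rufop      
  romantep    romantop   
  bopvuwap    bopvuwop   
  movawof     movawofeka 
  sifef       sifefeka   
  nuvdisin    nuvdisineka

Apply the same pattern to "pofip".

romantep and sifef both have last vowel 'e' yet inflect differently (romantop, sifefeka), so the last vowel is not what conditions the rule; the final letter is.
"pofip" ends in -p. The stems ending in -p (begagzup → begagzop, rufip → rufop, romantep → romantop) change the last vowel to 'o'.
So pofip → pofop.

pofop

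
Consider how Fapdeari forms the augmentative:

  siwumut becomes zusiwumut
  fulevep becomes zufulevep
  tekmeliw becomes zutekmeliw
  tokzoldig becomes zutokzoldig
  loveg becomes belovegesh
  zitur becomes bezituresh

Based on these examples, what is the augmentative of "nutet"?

benutetesh

"nutet" has 2 vowels. The stems with 2 vowels (loveg → belovegesh, zitur → bezituresh) add be- … -esh around the stem.
So nutet → benutetesh.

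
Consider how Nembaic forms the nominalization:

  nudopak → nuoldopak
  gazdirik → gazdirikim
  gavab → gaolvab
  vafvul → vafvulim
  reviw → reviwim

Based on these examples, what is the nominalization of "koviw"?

koviwim

"koviw" has last vowel 'i'. The stems whose last vowel is 'i' (gazdirik → gazdirikim, reviw → reviwim) add -im.
So koviw → koviwim.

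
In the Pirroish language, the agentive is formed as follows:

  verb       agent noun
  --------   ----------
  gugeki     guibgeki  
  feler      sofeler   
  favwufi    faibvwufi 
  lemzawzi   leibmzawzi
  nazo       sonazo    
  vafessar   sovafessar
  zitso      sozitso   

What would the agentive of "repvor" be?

sorepvor

favwufi and feler both begin with f- yet inflect differently (faibvwufi, sofeler), so the first letter is not what conditions the rule; the final letter is.
"repvor" ends in -r. The stems ending in -r (vafessar → sovafessar, feler → sofeler) add the prefix so-.
So repvor → sorepvor.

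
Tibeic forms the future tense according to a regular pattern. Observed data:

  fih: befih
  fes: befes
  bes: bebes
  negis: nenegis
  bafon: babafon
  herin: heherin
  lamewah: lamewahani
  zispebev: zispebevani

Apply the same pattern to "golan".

"golan" has 2 vowels. The stems with 2 vowels (negis → nenegis, bafon → babafon, herin → heherin) repeat the first consonant+vowel as a prefix.
The other patterns: stems with 1 vowel add the prefix be-; stems with 3 vowels add -ani.
So golan → gogolan.

gogolan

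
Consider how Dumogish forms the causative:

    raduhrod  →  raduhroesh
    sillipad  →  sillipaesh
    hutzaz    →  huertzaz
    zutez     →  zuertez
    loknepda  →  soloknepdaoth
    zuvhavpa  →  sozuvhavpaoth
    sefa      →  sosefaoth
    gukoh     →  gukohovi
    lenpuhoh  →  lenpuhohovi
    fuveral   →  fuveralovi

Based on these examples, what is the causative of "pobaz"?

poerbaz

sillipad and hutzaz both have last vowel 'a' yet inflect differently (sillipaesh, huertzaz), so the last vowel is not what conditions the rule; the final letter is.
"pobaz" ends in -z. The stems ending in -z (hutzaz → huertzaz, zutez → zuertez) insert -er- after the first vowel.
So pobaz → poerbaz.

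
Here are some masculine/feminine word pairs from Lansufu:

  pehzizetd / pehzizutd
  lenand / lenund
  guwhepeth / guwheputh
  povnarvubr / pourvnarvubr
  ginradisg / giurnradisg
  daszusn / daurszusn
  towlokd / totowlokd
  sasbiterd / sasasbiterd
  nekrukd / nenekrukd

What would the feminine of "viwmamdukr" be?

pehzizetd and towlokd both end in -d yet inflect differently (pehzizutd, totowlokd), so the final letter is not what conditions the rule; the second-to-last letter is.
"viwmamdukr" has second-to-last letter 'k'. The stems whose second-to-last letter is 'k' (towlokd → totowlokd, nekrukd → nenekrukd) repeat the first consonant+vowel as a prefix.
The other patterns: stems whose second-to-last letter is 'n' or 't' change the last vowel to 'u'; stems whose second-to-last letter is 'b' or 's' insert -ur- after the first vowel.
So viwmamdukr → viviwmamdukr.

viviwmamdukr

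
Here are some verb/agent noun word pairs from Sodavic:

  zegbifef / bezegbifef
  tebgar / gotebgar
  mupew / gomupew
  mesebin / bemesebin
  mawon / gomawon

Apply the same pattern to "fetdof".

gofetdof

mawon and mesebin both end in -n yet inflect differently (gomawon, bemesebin), so the final letter is not what conditions the rule; the number of vowels is.
"fetdof" has 2 vowels. The stems with 2 vowels (tebgar → gotebgar, mupew → gomupew, mawon → gomawon) add the prefix go-.
The other pattern: stems with 3 vowels add the prefix be-.
So fetdof → gofetdof.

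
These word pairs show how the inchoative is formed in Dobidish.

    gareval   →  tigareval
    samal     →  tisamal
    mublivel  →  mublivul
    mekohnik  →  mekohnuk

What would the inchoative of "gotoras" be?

"gotoras" has last vowel 'a'. The stems whose last vowel is 'a' (gareval → tigareval, samal → tisamal) add the prefix ti-.
The other pattern: stems whose last vowel is 'e' or 'i' change the last vowel to 'u'.
So gotoras → tigotoras.

tigotoras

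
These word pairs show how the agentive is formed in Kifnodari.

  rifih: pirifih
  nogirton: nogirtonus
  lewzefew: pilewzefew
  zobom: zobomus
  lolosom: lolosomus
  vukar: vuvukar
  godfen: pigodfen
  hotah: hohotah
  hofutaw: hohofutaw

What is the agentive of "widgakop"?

hofutaw and lewzefew both end in -w yet inflect differently (hohofutaw, pilewzefew), so the final letter is not what conditions the rule; the last vowel is.
"widgakop" has last vowel 'o'. The stems whose last vowel is 'o' (zobom → zobomus, lolosom → lolosomus, nogirton → nogirtonus) add -us.
So widgakop → widgakopus.

widgakopus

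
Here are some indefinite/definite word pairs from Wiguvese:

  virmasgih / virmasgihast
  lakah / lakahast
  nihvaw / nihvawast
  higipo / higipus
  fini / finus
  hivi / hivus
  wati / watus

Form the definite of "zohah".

zohahast

virmasgih and fini both have last vowel 'i' yet inflect differently (virmasgihast, finus), so the last vowel is not what conditions the rule; whether the stem ends in a vowel or a consonant is.
"zohah" ends in a consonant. The stems ending in a consonant (virmasgih → virmasgihast, lakah → lakahast, nihvaw → nihvawast) add -ast.
So zohah → zohahast.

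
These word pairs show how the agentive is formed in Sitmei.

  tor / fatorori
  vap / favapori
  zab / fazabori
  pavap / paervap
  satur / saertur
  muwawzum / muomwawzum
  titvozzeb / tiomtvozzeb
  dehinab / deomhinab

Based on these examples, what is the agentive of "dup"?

vap and pavap both end in -p yet inflect differently (favapori, paervap), so the final letter is not what conditions the rule; the number of vowels is.
"dup" has 1 vowel. The stems with 1 vowel (tor → fatorori, vap → favapori, zab → fazabori) add fa- … -ori around the stem.
So dup → fadupori.

fadupori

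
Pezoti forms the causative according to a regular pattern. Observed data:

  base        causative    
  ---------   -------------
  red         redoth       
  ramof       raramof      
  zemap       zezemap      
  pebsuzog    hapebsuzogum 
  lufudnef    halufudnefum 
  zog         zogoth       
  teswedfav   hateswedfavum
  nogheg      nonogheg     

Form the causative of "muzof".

zog and nogheg both end in -g yet inflect differently (zogoth, nonogheg), so the final letter is not what conditions the rule; the number of vowels is.
"muzof" has 2 vowels. The stems with 2 vowels (ramof → raramof, zemap → zezemap, nogheg → nonogheg) repeat the first consonant+vowel as a prefix.
The other patterns: stems with 1 vowel add -oth; stems with 3 vowels add ha- … -um around the stem.
So muzof → mumuzof.

mumuzof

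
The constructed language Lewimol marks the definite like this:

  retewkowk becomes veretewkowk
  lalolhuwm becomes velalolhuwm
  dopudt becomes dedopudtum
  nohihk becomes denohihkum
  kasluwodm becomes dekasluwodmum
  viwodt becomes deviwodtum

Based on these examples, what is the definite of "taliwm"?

vetaliwm

lalolhuwm and kasluwodm both end in -m yet inflect differently (velalolhuwm, dekasluwodmum), so the final letter is not what conditions the rule; the second-to-last letter is.
"taliwm" has second-to-last letter 'w'. The stems whose second-to-last letter is 'w' (retewkowk → veretewkowk, lalolhuwm → velalolhuwm) add the prefix ve-.
So taliwm → vetaliwm.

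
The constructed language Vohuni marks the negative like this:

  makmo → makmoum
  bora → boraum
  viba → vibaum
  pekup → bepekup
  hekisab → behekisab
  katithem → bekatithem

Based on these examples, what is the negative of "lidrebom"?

bora and hekisab both have last vowel 'a' yet inflect differently (boraum, behekisab), so the last vowel is not what conditions the rule; whether the stem ends in a vowel or a consonant is.
"lidrebom" ends in a consonant. The stems ending in a consonant (pekup → bepekup, hekisab → behekisab, katithem → bekatithem) add the prefix be-.
The other pattern: stems ending in a vowel add -um.
So lidrebom → belidrebom.

belidrebom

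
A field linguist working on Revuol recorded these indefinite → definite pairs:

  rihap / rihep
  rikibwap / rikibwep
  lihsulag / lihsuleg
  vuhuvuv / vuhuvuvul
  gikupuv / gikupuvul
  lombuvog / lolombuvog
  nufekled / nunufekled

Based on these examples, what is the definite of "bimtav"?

lihsulag and lombuvog both end in -g yet inflect differently (lihsuleg, lolombuvog), so the final letter is not what conditions the rule; the last vowel is.
"bimtav" has last vowel 'a'. The stems whose last vowel is 'a' (rihap → rihep, rikibwap → rikibwep, lihsulag → lihsuleg) change the last vowel to 'e'.
So bimtav → bimtev.

bimtev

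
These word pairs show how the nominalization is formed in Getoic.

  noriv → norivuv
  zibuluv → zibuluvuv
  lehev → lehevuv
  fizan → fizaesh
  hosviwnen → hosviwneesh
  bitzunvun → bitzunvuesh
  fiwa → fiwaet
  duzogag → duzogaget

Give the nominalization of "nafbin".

nafbiesh

"nafbin" ends in -n. The stems ending in -n (fizan → fizaesh, hosviwnen → hosviwneesh, bitzunvun → bitzunvuesh) drop the final letter and add -esh.
The other patterns: stems ending in -v add -uv; stems ending in -a or -g add -et.
So nafbin → nafbiesh.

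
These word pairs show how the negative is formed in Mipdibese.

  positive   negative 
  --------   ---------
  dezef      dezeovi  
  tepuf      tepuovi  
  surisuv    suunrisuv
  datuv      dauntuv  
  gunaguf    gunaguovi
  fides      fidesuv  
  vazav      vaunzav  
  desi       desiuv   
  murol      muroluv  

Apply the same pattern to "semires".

semiresuv

"semires" ends in -s. The one such stem in the data (fides → fidesuv) adds -uv, so the same rule applies.
So semires → semiresuv.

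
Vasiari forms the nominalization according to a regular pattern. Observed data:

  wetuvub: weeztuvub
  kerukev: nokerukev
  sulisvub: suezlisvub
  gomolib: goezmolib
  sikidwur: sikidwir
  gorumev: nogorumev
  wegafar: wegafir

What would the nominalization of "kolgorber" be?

sulisvub and sikidwur both have last vowel 'u' yet inflect differently (suezlisvub, sikidwir), so the last vowel is not what conditions the rule; the final letter is.
"kolgorber" ends in -r. The stems ending in -r (wegafar → wegafir, sikidwur → sikidwir) change the last vowel to 'i'.
The other patterns: stems ending in -b insert -ez- after the first vowel; stems ending in -v add the prefix no-.
So kolgorber → kolgorbir.

kolgorbir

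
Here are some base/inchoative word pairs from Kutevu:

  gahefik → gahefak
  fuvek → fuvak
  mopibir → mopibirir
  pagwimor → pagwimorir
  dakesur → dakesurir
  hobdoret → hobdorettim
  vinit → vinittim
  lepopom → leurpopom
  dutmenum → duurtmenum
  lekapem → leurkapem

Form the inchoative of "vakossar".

vakossarir

gahefik and mopibir both have last vowel 'i' yet inflect differently (gahefak, mopibirir), so the last vowel is not what conditions the rule; the final letter is.
"vakossar" ends in -r. The stems ending in -r (mopibir → mopibirir, pagwimor → pagwimorir, dakesur → dakesurir) add -ir.
So vakossar → vakossarir.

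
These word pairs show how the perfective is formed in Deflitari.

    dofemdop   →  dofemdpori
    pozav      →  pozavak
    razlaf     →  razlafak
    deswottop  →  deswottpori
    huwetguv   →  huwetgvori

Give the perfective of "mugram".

mugramak

"mugram" has last vowel 'a'. The stems whose last vowel is 'a' (razlaf → razlafak, pozav → pozavak) add -ak.
So mugram → mugramak.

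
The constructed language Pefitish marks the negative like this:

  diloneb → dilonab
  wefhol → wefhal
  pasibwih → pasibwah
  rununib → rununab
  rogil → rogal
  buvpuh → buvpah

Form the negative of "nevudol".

nevudal

Every pair shown (diloneb → dilonab, wefhol → wefhal, pasibwih → pasibwah, …) follows the same rule: change the last vowel to 'a'.
So nevudol → nevudal.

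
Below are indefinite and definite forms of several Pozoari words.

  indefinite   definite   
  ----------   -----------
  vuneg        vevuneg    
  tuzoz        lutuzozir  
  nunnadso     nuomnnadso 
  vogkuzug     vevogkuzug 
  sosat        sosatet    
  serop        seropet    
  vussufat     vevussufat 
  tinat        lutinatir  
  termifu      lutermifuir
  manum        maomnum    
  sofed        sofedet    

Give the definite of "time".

sosat and vussufat both end in -t yet inflect differently (sosatet, vevussufat), so the final letter is not what conditions the rule; the first letter is.
"time" begins with t-. The stems beginning with t- (tinat → lutinatir, tuzoz → lutuzozir, termifu → lutermifuir) add lu- … -ir around the stem.
The other patterns: stems beginning with s- add -et; stems beginning with v- add the prefix ve-; stems beginning with m- or n- insert -om- after the first vowel.
So time → lutimeir.

lutimeir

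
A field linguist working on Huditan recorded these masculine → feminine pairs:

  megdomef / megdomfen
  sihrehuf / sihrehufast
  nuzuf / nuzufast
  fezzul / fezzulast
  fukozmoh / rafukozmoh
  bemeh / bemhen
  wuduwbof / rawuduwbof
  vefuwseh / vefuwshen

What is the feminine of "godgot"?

sihrehuf and megdomef both end in -f yet inflect differently (sihrehufast, megdomfen), so the final letter is not what conditions the rule; the last vowel is.
"godgot" has last vowel 'o'. The stems whose last vowel is 'o' (fukozmoh → rafukozmoh, wuduwbof → rawuduwbof) add the prefix ra-.
The other patterns: stems whose last vowel is 'u' add -ast; stems whose last vowel is 'e' delete the last vowel and add -en.
So godgot → ragodgot.

ragodgot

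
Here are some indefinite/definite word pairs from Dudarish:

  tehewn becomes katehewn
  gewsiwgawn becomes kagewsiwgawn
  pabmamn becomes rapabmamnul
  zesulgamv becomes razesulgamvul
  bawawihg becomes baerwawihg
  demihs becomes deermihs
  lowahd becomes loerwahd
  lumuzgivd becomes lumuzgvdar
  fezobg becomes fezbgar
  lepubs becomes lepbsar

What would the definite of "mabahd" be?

tehewn and pabmamn both end in -n yet inflect differently (katehewn, rapabmamnul), so the final letter is not what conditions the rule; the second-to-last letter is.
"mabahd" has second-to-last letter 'h'. The stems whose second-to-last letter is 'h' (bawawihg → baerwawihg, demihs → deermihs, lowahd → loerwahd) insert -er- after the first vowel.
The other patterns: stems whose second-to-last letter is 'w' add the prefix ka-; stems whose second-to-last letter is 'm' add ra- … -ul around the stem; stems whose second-to-last letter is 'b' or 'v' delete the last vowel and add -ar.
So mabahd → maerbahd.

maerbahd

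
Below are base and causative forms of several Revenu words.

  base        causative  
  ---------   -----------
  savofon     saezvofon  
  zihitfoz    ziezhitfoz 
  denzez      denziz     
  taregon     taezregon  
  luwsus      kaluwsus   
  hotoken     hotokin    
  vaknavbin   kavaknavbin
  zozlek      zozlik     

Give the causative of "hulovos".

huezlovos

"hulovos" has last vowel 'o'. The stems whose last vowel is 'o' (zihitfoz → ziezhitfoz, taregon → taezregon, savofon → saezvofon) insert -ez- after the first vowel.
The other patterns: stems whose last vowel is 'e' change the last vowel to 'i'; stems whose last vowel is 'i' or 'u' add the prefix ka-.
So hulovos → huezlovos.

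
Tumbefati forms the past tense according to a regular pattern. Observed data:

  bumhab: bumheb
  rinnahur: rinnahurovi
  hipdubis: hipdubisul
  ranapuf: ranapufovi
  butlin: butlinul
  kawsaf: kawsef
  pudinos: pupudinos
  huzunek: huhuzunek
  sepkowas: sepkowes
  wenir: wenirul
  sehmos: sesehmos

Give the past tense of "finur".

"finur" has last vowel 'u'. The stems whose last vowel is 'u' (rinnahur → rinnahurovi, ranapuf → ranapufovi) add -ovi.
So finur → finurovi.

finurovi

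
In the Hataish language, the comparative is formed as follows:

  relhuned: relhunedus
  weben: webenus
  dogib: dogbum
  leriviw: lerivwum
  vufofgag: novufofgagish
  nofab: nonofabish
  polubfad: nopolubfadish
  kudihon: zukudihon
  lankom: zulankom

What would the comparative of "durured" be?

dogib and nofab both end in -b yet inflect differently (dogbum, nonofabish), so the final letter is not what conditions the rule; the last vowel is.
"durured" has last vowel 'e'. The stems whose last vowel is 'e' (relhuned → relhunedus, weben → webenus) add -us.
The other patterns: stems whose last vowel is 'i' delete the last vowel and add -um; stems whose last vowel is 'a' add no- … -ish around the stem; stems whose last vowel is 'o' add the prefix zu-.
So durured → dururedus.

dururedus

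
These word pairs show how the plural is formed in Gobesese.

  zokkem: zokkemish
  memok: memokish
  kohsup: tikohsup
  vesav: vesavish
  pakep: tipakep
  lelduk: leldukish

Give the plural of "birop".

tibirop

kohsup and lelduk both have last vowel 'u' yet inflect differently (tikohsup, leldukish), so the last vowel is not what conditions the rule; the final letter is.
"birop" ends in -p. The stems ending in -p (pakep → tipakep, kohsup → tikohsup) add the prefix ti-.
So birop → tibirop.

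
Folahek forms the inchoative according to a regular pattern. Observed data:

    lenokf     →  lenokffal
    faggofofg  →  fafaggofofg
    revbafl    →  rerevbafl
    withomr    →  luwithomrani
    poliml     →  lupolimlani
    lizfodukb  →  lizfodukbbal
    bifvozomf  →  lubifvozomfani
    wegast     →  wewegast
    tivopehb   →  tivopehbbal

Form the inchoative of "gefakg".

gefakggal

bifvozomf and lenokf both end in -f yet inflect differently (lubifvozomfani, lenokffal), so the final letter is not what conditions the rule; the second-to-last letter is.
"gefakg" has second-to-last letter 'k'. The stems whose second-to-last letter is 'k' (lizfodukb → lizfodukbbal, lenokf → lenokffal) double the final consonant and add -al.
The other patterns: stems whose second-to-last letter is 'm' add lu- … -ani around the stem; stems whose second-to-last letter is 'f' or 's' repeat the first consonant+vowel as a prefix.
So gefakg → gefakggal.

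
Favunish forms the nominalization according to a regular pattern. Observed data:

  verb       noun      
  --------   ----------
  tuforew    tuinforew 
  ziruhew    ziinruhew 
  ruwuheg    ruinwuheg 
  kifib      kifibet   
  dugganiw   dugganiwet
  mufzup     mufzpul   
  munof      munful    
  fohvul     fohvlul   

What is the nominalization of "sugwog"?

"sugwog" has last vowel 'o'. The one such stem in the data (munof → munful) deletes the last vowel and adds -ul (as do mufzup, fohvul), so the same rule applies.
The other patterns: stems whose last vowel is 'e' insert -in- after the first vowel; stems whose last vowel is 'i' add -et.
So sugwog → sugwgul.

sugwgul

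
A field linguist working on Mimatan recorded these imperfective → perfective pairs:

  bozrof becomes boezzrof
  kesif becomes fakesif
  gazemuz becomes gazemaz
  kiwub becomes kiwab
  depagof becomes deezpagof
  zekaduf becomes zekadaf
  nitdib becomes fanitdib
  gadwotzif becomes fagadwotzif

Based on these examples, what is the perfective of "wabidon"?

waezbidon

gadwotzif and bozrof both end in -f yet inflect differently (fagadwotzif, boezzrof), so the final letter is not what conditions the rule; the last vowel is.
"wabidon" has last vowel 'o'. The stems whose last vowel is 'o' (bozrof → boezzrof, depagof → deezpagof) insert -ez- after the first vowel.
The other patterns: stems whose last vowel is 'i' add the prefix fa-; stems whose last vowel is 'u' change the last vowel to 'a'.
So wabidon → waezbidon.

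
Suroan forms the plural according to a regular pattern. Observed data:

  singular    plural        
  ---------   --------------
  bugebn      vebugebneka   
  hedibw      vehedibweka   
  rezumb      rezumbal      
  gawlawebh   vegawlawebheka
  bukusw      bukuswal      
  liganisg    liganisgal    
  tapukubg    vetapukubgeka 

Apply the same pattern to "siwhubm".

tapukubg and liganisg both end in -g yet inflect differently (vetapukubgeka, liganisgal), so the final letter is not what conditions the rule; the second-to-last letter is.
"siwhubm" has second-to-last letter 'b'. The stems whose second-to-last letter is 'b' (gawlawebh → vegawlawebheka, bugebn → vebugebneka, hedibw → vehedibweka) add ve- … -eka around the stem.
The other pattern: stems whose second-to-last letter is 'm' or 's' add -al.
So siwhubm → vesiwhubmeka.

vesiwhubmeka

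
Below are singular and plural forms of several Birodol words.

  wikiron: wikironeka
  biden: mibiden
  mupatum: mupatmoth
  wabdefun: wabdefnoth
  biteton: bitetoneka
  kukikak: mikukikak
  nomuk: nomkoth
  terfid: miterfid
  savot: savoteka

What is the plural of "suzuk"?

suzkoth

"suzuk" has last vowel 'u'. The stems whose last vowel is 'u' (nomuk → nomkoth, mupatum → mupatmoth, wabdefun → wabdefnoth) delete the last vowel and add -oth.
The other patterns: stems whose last vowel is 'o' add -eka; stems whose last vowel is 'a', 'e' or 'i' add the prefix mi-.
So suzuk → suzkoth.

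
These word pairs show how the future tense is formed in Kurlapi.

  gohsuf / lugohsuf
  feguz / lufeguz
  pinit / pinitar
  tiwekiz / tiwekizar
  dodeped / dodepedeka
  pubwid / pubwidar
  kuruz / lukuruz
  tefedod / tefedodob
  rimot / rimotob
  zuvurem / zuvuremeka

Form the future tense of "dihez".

dodeped and pubwid both end in -d yet inflect differently (dodepedeka, pubwidar), so the final letter is not what conditions the rule; the last vowel is.
"dihez" has last vowel 'e'. The stems whose last vowel is 'e' (zuvurem → zuvuremeka, dodeped → dodepedeka) add -eka.
So dihez → dihezeka.

dihezeka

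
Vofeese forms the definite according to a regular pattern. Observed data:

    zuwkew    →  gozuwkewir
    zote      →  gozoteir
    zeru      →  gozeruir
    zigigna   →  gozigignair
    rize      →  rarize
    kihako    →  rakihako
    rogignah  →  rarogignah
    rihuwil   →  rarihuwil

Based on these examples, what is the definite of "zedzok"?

gozedzokir

"zedzok" begins with z-. The stems beginning with z- (zuwkew → gozuwkewir, zote → gozoteir, zeru → gozeruir) add go- … -ir around the stem.
So zedzok → gozedzokir.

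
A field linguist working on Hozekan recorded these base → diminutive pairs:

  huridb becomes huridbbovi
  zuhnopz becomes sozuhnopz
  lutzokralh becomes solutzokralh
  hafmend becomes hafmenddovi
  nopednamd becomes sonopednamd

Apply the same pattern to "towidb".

hafmend and nopednamd both end in -d yet inflect differently (hafmenddovi, sonopednamd), so the final letter is not what conditions the rule; the second-to-last letter is.
"towidb" has second-to-last letter 'd'. The one such stem in the data (huridb → huridbbovi) doubles the final consonant and adds -ovi (as does hafmend), so the same rule applies.
The other pattern: stems whose second-to-last letter is 'l', 'm' or 'p' add the prefix so-.
So towidb → towidbbovi.

towidbbovi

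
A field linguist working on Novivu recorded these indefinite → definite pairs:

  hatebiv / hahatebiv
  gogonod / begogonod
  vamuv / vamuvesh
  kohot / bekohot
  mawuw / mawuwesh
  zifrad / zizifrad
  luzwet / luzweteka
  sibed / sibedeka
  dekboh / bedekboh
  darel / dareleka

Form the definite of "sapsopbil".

"sapsopbil" has last vowel 'i'. The one such stem in the data (hatebiv → hahatebiv) repeats the first consonant+vowel as a prefix (as does zifrad), so the same rule applies.
The other patterns: stems whose last vowel is 'e' add -eka; stems whose last vowel is 'u' add -esh; stems whose last vowel is 'o' add the prefix be-.
So sapsopbil → sasapsopbil.

sasapsopbil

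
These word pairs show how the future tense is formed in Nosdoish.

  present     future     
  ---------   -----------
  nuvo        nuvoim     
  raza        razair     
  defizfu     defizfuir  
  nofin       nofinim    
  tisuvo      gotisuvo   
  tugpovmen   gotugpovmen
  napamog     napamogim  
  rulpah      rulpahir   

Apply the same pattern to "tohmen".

gotohmen

nuvo and tisuvo both end in -o yet inflect differently (nuvoim, gotisuvo), so the final letter is not what conditions the rule; the first letter is.
"tohmen" begins with t-. The stems beginning with t- (tisuvo → gotisuvo, tugpovmen → gotugpovmen) add the prefix go-.
So tohmen → gotohmen.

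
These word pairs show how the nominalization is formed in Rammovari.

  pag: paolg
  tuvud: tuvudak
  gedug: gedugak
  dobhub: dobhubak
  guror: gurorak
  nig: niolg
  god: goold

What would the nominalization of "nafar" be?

nafarak

gedug and pag both end in -g yet inflect differently (gedugak, paolg), so the final letter is not what conditions the rule; the number of vowels is.
"nafar" has 2 vowels. The stems with 2 vowels (guror → gurorak, tuvud → tuvudak, gedug → gedugak) add -ak.
The other pattern: stems with 1 vowel insert -ol- after the first vowel.
So nafar → nafarak.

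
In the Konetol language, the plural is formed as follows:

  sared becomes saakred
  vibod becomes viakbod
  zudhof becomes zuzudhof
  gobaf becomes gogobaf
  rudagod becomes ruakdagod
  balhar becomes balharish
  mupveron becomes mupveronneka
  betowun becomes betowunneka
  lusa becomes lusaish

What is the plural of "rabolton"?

rudagod and mupveron both have last vowel 'o' yet inflect differently (ruakdagod, mupveronneka), so the last vowel is not what conditions the rule; the final letter is.
"rabolton" ends in -n. The stems ending in -n (mupveron → mupveronneka, betowun → betowunneka) double the final consonant and add -eka.
The other patterns: stems ending in -a or -r add -ish; stems ending in -d insert -ak- after the first vowel; stems ending in -f repeat the first consonant+vowel as a prefix.
So rabolton → raboltonneka.

raboltonneka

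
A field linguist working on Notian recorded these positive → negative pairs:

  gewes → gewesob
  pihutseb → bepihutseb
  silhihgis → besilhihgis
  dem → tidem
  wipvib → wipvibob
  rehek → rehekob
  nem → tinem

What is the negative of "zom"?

tizom

wipvib and pihutseb both end in -b yet inflect differently (wipvibob, bepihutseb), so the final letter is not what conditions the rule; the number of vowels is.
"zom" has 1 vowel. The stems with 1 vowel (dem → tidem, nem → tinem) add the prefix ti-.
The other patterns: stems with 2 vowels add -ob; stems with 3 vowels add the prefix be-.
So zom → tizom.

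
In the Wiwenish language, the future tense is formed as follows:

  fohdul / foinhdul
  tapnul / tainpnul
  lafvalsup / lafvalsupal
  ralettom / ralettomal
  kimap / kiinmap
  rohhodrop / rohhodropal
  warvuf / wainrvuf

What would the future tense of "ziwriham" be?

"ziwriham" has 3 vowels. The stems with 3 vowels (ralettom → ralettomal, lafvalsup → lafvalsupal, rohhodrop → rohhodropal) add -al.
So ziwriham → ziwrihamal.

ziwrihamal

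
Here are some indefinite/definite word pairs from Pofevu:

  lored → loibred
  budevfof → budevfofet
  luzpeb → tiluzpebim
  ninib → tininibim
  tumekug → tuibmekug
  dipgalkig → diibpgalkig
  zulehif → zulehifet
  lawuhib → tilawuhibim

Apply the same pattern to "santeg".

"santeg" ends in -g. The stems ending in -g (tumekug → tuibmekug, dipgalkig → diibpgalkig) insert -ib- after the first vowel.
So santeg → saibnteg.

saibnteg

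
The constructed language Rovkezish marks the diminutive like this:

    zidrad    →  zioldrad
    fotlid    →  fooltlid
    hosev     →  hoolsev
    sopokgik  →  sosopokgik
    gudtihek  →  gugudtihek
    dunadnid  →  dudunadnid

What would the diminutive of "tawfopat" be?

tatawfopat

"tawfopat" has 3 vowels. The stems with 3 vowels (sopokgik → sosopokgik, gudtihek → gugudtihek, dunadnid → dudunadnid) repeat the first consonant+vowel as a prefix.
So tawfopat → tatawfopat.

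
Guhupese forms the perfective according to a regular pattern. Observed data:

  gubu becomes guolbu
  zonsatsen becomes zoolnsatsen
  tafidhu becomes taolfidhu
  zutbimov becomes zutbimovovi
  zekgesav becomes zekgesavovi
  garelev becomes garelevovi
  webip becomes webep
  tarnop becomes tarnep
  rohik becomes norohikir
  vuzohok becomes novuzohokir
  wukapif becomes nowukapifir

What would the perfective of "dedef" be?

nodedefir

zonsatsen and garelev both have last vowel 'e' yet inflect differently (zoolnsatsen, garelevovi), so the last vowel is not what conditions the rule; the final letter is.
"dedef" ends in -f. The one such stem in the data (wukapif → nowukapifir) adds no- … -ir around the stem, so the same rule applies.
So dedef → nodedefir.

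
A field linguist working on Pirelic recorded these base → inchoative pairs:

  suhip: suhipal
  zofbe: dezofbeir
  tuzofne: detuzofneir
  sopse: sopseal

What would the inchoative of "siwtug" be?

sopse and tuzofne both end in -e yet inflect differently (sopseal, detuzofneir), so the final letter is not what conditions the rule; the first letter is.
"siwtug" begins with s-. The stems beginning with s- (sopse → sopseal, suhip → suhipal) add -al.
So siwtug → siwtugal.

siwtugal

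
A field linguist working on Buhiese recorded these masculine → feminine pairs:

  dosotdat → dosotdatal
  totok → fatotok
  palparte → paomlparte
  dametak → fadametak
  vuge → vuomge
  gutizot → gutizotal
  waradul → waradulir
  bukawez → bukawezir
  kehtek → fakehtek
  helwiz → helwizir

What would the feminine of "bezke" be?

kehtek and vuge both have last vowel 'e' yet inflect differently (fakehtek, vuomge), so the last vowel is not what conditions the rule; the final letter is.
"bezke" ends in -e. The stems ending in -e (vuge → vuomge, palparte → paomlparte) insert -om- after the first vowel.
The other patterns: stems ending in -k add the prefix fa-; stems ending in -t add -al; stems ending in -l or -z add -ir.
So bezke → beomzke.

beomzke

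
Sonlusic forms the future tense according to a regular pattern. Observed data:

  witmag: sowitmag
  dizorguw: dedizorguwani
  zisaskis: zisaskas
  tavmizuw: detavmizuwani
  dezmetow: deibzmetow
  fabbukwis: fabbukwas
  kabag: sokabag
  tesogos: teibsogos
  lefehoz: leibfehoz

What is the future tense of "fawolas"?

zisaskis and tesogos both end in -s yet inflect differently (zisaskas, teibsogos), so the final letter is not what conditions the rule; the last vowel is.
"fawolas" has last vowel 'a'. The stems whose last vowel is 'a' (kabag → sokabag, witmag → sowitmag) add the prefix so-.
The other patterns: stems whose last vowel is 'i' change the last vowel to 'a'; stems whose last vowel is 'o' insert -ib- after the first vowel; stems whose last vowel is 'u' add de- … -ani around the stem.
So fawolas → sofawolas.

sofawolas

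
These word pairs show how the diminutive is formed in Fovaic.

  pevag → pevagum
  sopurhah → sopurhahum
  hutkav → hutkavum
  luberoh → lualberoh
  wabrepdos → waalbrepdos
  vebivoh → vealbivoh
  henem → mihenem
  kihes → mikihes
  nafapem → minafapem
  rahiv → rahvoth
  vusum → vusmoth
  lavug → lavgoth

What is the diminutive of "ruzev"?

"ruzev" has last vowel 'e'. The stems whose last vowel is 'e' (henem → mihenem, kihes → mikihes, nafapem → minafapem) add the prefix mi-.
So ruzev → miruzev.

miruzev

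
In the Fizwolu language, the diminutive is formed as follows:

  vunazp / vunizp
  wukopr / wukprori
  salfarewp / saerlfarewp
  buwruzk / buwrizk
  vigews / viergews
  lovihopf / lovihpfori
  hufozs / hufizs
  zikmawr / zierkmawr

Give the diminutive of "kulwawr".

vunazp and salfarewp both end in -p yet inflect differently (vunizp, saerlfarewp), so the final letter is not what conditions the rule; the second-to-last letter is.
"kulwawr" has second-to-last letter 'w'. The stems whose second-to-last letter is 'w' (salfarewp → saerlfarewp, zikmawr → zierkmawr, vigews → viergews) insert -er- after the first vowel.
The other patterns: stems whose second-to-last letter is 'z' change the last vowel to 'i'; stems whose second-to-last letter is 'p' delete the last vowel and add -ori.
So kulwawr → kuerlwawr.

kuerlwawr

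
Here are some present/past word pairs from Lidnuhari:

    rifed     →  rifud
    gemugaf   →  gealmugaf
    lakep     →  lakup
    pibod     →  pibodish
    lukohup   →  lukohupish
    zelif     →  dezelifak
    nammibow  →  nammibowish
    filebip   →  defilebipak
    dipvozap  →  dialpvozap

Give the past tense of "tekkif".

detekkifak

"tekkif" has last vowel 'i'. The stems whose last vowel is 'i' (filebip → defilebipak, zelif → dezelifak) add de- … -ak around the stem.
The other patterns: stems whose last vowel is 'e' change the last vowel to 'u'; stems whose last vowel is 'o' or 'u' add -ish; stems whose last vowel is 'a' insert -al- after the first vowel.
So tekkif → detekkifak.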